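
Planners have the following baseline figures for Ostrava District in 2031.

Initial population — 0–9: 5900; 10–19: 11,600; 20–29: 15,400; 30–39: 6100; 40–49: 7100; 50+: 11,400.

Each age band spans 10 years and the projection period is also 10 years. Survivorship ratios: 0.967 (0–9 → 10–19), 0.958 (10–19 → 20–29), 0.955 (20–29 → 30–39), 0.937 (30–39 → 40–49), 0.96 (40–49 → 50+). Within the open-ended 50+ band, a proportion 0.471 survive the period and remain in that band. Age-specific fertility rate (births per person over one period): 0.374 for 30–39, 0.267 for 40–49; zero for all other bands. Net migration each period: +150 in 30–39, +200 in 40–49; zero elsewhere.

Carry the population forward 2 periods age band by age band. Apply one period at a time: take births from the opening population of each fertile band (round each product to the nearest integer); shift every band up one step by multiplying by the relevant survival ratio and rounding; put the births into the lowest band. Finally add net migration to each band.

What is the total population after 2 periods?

52943

(Groups numbered youngest = 1 to oldest = 6.)
After projecting period 1:
Births: 6100 × 0.374 = 2281, 7100 × 0.267 = 1896 → 4177
Group 2: 5900 × 0.967 = 5705
Group 3: 11600 × 0.958 = 11113
Group 4: 15400 × 0.955 = 14707
Group 5: 6100 × 0.937 = 5716
Group 6: 7100 × 0.96 + 11400 × 0.471 = 6816 + 5369 = 12185
Net migration: Group 4 + 150 → 14857; Group 5 + 200 → 5916
Giving 4177 / 5705 / 11113 / 14857 / 5916 / 12185.
After projecting period 2:
Births: 14857 × 0.374 = 5557, 5916 × 0.267 = 1580 → 7137
Group 2: 4177 × 0.967 = 4039
Group 3: 5705 × 0.958 = 5465
Group 4: 11113 × 0.955 = 10613
Group 5: 14857 × 0.937 = 13921
Group 6: 5916 × 0.96 + 12185 × 0.471 = 5679 + 5739 = 11418
Net migration: Group 4 + 150 → 10763; Group 5 + 200 → 14121
Giving 7137 / 4039 / 5465 / 10763 / 14121 / 11418.
Total after period 2: 7137 + 4039 + 5465 + 10763 + 14121 + 11418 = 52943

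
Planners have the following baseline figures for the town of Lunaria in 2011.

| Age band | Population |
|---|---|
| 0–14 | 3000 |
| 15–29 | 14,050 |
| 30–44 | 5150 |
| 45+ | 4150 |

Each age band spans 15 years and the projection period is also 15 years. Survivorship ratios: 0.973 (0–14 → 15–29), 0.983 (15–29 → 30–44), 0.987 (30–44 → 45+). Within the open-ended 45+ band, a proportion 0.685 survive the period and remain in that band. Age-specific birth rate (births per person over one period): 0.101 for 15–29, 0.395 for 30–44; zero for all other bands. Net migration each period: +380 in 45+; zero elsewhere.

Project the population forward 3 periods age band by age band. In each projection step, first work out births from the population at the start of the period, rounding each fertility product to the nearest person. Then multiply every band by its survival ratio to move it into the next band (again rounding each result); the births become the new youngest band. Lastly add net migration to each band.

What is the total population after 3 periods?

27077

Numbering the bands 1..4 from youngest to oldest:
After projecting period 1:
Births: 14050 × 0.101 = 1419  |  5150 × 0.395 = 2034 ⇒ total 3453
Band 2: 3000 × 0.973 = 2919
Band 3: 14050 × 0.983 = 13811
Band 4: 5150 × 0.987 + 4150 × 0.685 = 5083 + 2843 = 7926
Net migration: Band 4 + 380 → 8306
Population now: 0–14=3453, 15–29=2919, 30–44=13811, 45+=8306
After projecting period 2:
Births: 2919 × 0.101 = 295  |  13811 × 0.395 = 5455 ⇒ total 5750
Band 2: 3453 × 0.973 = 3360
Band 3: 2919 × 0.983 = 2869
Band 4: 13811 × 0.987 + 8306 × 0.685 = 13631 + 5690 = 19321
Net migration: Band 4 + 380 → 19701
Population now: 0–14=5750, 15–29=3360, 30–44=2869, 45+=19701
After projecting period 3:
Births: 3360 × 0.101 = 339  |  2869 × 0.395 = 1133 ⇒ total 1472
Band 2: 5750 × 0.973 = 5595
Band 3: 3360 × 0.983 = 3303
Band 4: 2869 × 0.987 + 19701 × 0.685 = 2832 + 13495 = 16327
Net migration: Band 4 + 380 → 16707
Population now: 0–14=1472, 15–29=5595, 30–44=3303, 45+=16707
Total after period 3: 1472 + 5595 + 3303 + 16707 = 27077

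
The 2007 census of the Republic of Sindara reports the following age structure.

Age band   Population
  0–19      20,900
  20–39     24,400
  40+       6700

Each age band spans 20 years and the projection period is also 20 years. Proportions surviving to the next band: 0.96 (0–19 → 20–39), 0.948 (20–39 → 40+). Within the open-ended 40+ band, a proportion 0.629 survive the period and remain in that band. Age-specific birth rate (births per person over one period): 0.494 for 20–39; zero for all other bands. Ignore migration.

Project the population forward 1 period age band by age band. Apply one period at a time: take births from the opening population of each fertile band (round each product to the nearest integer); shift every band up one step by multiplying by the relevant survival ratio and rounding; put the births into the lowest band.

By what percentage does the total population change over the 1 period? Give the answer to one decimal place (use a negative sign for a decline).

14.4

— Period 1 —
Births: 24400 * 0.494 = 12054
20–39: 20900 * 0.96 = 20064
40+: 24400 * 0.948 + 6700 * 0.629 = 23131 + 4214 = 27345
Giving 12054 / 20064 / 27345.
Total: 52000 → 59463; change = 7463; percentage change = 14.4%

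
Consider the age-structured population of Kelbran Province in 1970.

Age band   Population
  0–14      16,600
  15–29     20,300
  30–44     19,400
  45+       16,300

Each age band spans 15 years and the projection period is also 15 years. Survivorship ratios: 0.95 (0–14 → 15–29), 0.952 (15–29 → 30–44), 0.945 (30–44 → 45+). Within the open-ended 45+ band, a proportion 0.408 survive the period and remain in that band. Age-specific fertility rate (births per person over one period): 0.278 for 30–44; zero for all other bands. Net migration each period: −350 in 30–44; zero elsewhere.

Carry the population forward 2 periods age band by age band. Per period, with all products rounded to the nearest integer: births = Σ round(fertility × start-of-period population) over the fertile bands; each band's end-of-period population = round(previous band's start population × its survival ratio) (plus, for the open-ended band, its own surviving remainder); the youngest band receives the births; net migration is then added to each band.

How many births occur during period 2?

5275

Let group 1 be 0–14 through group 4 = 45+.
After projecting period 1:
Births: 19400 × 0.278 = 5393
Group 2: 16600 × 0.95 = 15770
Group 3: 20300 × 0.952 = 19326
Group 4: 19400 × 0.945 + 16300 × 0.408 = 18333 + 6650 = 24983
Net migration: Group 3 − 350 → 18976
Giving 5393 / 15770 / 18976 / 24983.
After projecting period 2:
Births: 18976 × 0.278 = 5275
Group 2: 5393 × 0.95 = 5123
Group 3: 15770 × 0.952 = 15013
Group 4: 18976 × 0.945 + 24983 × 0.408 = 17932 + 10193 = 28125
Net migration: Group 3 − 350 → 14663
Giving 5275 / 5123 / 14663 / 28125.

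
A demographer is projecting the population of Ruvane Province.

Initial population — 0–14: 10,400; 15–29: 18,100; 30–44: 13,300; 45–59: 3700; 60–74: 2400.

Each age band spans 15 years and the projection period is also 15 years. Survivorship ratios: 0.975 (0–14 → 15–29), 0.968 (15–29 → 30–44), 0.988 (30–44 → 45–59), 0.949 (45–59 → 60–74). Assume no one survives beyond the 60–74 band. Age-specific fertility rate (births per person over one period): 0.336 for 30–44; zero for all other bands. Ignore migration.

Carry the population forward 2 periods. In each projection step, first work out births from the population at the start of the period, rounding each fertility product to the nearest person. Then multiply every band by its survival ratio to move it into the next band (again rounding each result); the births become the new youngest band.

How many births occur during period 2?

Call the bands 1 to 5, youngest first.
— Period 1 —
Births: 13300 * 0.336 = 4469
Band 2: 10400 * 0.975 = 10140
Band 3: 18100 * 0.968 = 17521
Band 4: 13300 * 0.988 = 13140
Band 5: 3700 * 0.949 = 3511
Giving 4469 / 10140 / 17521 / 13140 / 3511.
— Period 2 —
Births: 17521 * 0.336 = 5887
Band 2: 4469 * 0.975 = 4357
Band 3: 10140 * 0.968 = 9816
Band 4: 17521 * 0.988 = 17311
Band 5: 13140 * 0.949 = 12470
Giving 5887 / 4357 / 9816 / 17311 / 12470.

5887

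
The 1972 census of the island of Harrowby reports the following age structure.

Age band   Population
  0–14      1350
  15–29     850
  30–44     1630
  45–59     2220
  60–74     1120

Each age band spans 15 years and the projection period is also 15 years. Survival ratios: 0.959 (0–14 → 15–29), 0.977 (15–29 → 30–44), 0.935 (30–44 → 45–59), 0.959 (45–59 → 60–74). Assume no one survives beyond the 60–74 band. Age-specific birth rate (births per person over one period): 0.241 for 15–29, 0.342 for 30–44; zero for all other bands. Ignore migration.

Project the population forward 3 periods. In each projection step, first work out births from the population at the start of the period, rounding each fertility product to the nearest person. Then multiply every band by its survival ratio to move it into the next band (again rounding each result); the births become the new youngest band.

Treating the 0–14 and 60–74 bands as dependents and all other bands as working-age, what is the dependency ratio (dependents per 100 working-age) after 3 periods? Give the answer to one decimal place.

After projecting period 1:
Births: 850 * 0.241 = 205 ; 1630 * 0.342 = 557 → total 762
15–29: 1350 * 0.959 = 1295
30–44: 850 * 0.977 = 830
45–59: 1630 * 0.935 = 1524
60–74: 2220 * 0.959 = 2129
Giving 762 / 1295 / 830 / 1524 / 2129.
After projecting period 2:
Births: 1295 * 0.241 = 312 ; 830 * 0.342 = 284 → total 596
15–29: 762 * 0.959 = 731
30–44: 1295 * 0.977 = 1265
45–59: 830 * 0.935 = 776
60–74: 1524 * 0.959 = 1462
Giving 596 / 731 / 1265 / 776 / 1462.
After projecting period 3:
Births: 731 * 0.241 = 176 ; 1265 * 0.342 = 433 → total 609
15–29: 596 * 0.959 = 572
30–44: 731 * 0.977 = 714
45–59: 1265 * 0.935 = 1183
60–74: 776 * 0.959 = 744
Giving 609 / 572 / 714 / 1183 / 744.
Dependents (band 0–14 + band 60–74) = 609 + 744 = 1353; working-age = 2469; ratio = 1353/2469 × 100 = 54.8

54.8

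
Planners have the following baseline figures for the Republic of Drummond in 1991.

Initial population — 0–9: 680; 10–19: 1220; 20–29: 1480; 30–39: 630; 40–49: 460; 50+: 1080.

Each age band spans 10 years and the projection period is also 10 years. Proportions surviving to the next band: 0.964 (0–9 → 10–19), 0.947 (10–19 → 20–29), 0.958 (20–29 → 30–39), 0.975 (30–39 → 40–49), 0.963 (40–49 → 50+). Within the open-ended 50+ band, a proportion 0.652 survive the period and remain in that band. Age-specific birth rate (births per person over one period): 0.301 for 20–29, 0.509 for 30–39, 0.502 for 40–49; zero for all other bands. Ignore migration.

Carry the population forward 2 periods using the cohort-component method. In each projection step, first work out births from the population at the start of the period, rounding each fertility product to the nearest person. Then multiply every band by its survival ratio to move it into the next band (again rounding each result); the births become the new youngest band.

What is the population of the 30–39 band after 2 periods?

1106

[period 1]
Births: 1480 × 0.301 = 445, 630 × 0.509 = 321, 460 × 0.502 = 231 → total 997
10–19: 680 × 0.964 = 656
20–29: 1220 × 0.947 = 1155
30–39: 1480 × 0.958 = 1418
40–49: 630 × 0.975 = 614
50+: 460 × 0.963 + 1080 × 0.652 = 443 + 704 = 1147
→ [997, 656, 1155, 1418, 614, 1147]
[period 2]
Births: 1155 × 0.301 = 348, 1418 × 0.509 = 722, 614 × 0.502 = 308 → total 1378
10–19: 997 × 0.964 = 961
20–29: 656 × 0.947 = 621
30–39: 1155 × 0.958 = 1106
40–49: 1418 × 0.975 = 1383
50+: 614 × 0.963 + 1147 × 0.652 = 591 + 748 = 1339
→ [1378, 961, 621, 1106, 1383, 1339]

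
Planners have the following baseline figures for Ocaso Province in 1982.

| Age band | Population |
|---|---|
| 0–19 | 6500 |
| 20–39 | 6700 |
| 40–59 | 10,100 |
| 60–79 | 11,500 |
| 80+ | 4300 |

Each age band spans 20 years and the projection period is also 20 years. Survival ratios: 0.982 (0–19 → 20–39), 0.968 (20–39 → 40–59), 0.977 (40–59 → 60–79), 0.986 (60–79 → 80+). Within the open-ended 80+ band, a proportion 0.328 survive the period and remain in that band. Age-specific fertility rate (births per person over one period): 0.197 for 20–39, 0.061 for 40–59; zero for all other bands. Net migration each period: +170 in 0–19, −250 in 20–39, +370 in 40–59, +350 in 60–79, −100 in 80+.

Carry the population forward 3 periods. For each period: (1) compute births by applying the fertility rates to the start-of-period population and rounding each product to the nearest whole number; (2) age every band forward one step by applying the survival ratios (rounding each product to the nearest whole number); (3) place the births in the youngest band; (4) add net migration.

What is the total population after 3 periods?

22551

Call the bands 1 to 5, youngest first.
[period 1]
Births: 6700 * 0.197 = 1320 ; 10100 * 0.061 = 616 — total 1936
Band 2: 6500 * 0.982 = 6383
Band 3: 6700 * 0.968 = 6486
Band 4: 10100 * 0.977 = 9868
Band 5: 11500 * 0.986 + 4300 * 0.328 = 11339 + 1410 = 12749
Net migration: Band 1 + 170 → 2106; Band 2 − 250 → 6133; Band 3 + 370 → 6856; Band 4 + 350 → 10218; Band 5 − 100 → 12649
Population now: 0–19=2106, 20–39=6133, 40–59=6856, 60–79=10218, 80+=12649
[period 2]
Births: 6133 * 0.197 = 1208 ; 6856 * 0.061 = 418 — total 1626
Band 2: 2106 * 0.982 = 2068
Band 3: 6133 * 0.968 = 5937
Band 4: 6856 * 0.977 = 6698
Band 5: 10218 * 0.986 + 12649 * 0.328 = 10075 + 4149 = 14224
Net migration: Band 1 + 170 → 1796; Band 2 − 250 → 1818; Band 3 + 370 → 6307; Band 4 + 350 → 7048; Band 5 − 100 → 14124
Population now: 0–19=1796, 20–39=1818, 40–59=6307, 60–79=7048, 80+=14124
[period 3]
Births: 1818 * 0.197 = 358 ; 6307 * 0.061 = 385 — total 743
Band 2: 1796 * 0.982 = 1764
Band 3: 1818 * 0.968 = 1760
Band 4: 6307 * 0.977 = 6162
Band 5: 7048 * 0.986 + 14124 * 0.328 = 6949 + 4633 = 11582
Net migration: Band 1 + 170 → 913; Band 2 − 250 → 1514; Band 3 + 370 → 2130; Band 4 + 350 → 6512; Band 5 − 100 → 11482
Population now: 0–19=913, 20–39=1514, 40–59=2130, 60–79=6512, 80+=11482
Total after period 3: 913 + 1514 + 2130 + 6512 + 11482 = 22551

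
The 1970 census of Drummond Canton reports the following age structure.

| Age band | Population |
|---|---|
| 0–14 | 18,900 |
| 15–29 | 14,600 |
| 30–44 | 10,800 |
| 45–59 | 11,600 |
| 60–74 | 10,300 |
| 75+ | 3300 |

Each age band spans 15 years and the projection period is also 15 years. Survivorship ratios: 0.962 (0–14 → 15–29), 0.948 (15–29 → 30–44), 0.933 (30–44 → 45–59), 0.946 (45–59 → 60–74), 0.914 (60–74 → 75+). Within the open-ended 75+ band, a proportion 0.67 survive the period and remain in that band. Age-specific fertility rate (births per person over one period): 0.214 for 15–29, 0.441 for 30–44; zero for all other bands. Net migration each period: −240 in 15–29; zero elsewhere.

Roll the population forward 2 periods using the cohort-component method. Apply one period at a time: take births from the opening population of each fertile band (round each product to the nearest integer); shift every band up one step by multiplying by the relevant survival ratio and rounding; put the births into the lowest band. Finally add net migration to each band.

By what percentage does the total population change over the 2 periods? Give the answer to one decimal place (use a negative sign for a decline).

Numbering the bands 1..6 from youngest to oldest:
— Period 1 —
Births: 14600 * 0.214 = 3124, 10800 * 0.441 = 4763 → total 7887
Band 2: 18900 * 0.962 = 18182
Band 3: 14600 * 0.948 = 13841
Band 4: 10800 * 0.933 = 10076
Band 5: 11600 * 0.946 = 10974
Band 6: 10300 * 0.914 + 3300 * 0.67 = 9414 + 2211 = 11625
Net migration: Band 2 − 240 → 17942
Population now: 0–14=7887, 15–29=17942, 30–44=13841, 45–59=10076, 60–74=10974, 75+=11625
— Period 2 —
Births: 17942 * 0.214 = 3840, 13841 * 0.441 = 6104 → total 9944
Band 2: 7887 * 0.962 = 7587
Band 3: 17942 * 0.948 = 17009
Band 4: 13841 * 0.933 = 12914
Band 5: 10076 * 0.946 = 9532
Band 6: 10974 * 0.914 + 11625 * 0.67 = 10030 + 7789 = 17819
Net migration: Band 2 − 240 → 7347
Population now: 0–14=9944, 15–29=7347, 30–44=17009, 45–59=12914, 60–74=9532, 75+=17819
Total: 69500 → 74565; change = 5065; percentage change = 7.3%

7.3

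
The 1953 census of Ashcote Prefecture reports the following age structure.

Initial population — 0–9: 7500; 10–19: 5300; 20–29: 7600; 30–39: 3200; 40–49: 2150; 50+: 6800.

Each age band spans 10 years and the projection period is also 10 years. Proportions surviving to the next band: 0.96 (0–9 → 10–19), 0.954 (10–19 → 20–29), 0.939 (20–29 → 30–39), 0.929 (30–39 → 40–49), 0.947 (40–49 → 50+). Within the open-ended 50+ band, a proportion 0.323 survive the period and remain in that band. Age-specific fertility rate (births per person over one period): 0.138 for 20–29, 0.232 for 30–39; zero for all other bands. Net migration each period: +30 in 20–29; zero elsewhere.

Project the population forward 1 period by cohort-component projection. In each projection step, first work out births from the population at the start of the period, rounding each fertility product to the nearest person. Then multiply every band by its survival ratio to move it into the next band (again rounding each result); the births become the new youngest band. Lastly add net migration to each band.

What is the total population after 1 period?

Period 1.
Births: 7600 × 0.138 = 1049  |  3200 × 0.232 = 742 → 1791
10–19: 7500 × 0.96 = 7200
20–29: 5300 × 0.954 = 5056
30–39: 7600 × 0.939 = 7136
40–49: 3200 × 0.929 = 2973
50+: 2150 × 0.947 + 6800 × 0.323 = 2036 + 2196 = 4232
Net migration: 20–29 + 30 → 5086
Population now: 0–9=1791, 10–19=7200, 20–29=5086, 30–39=7136, 40–49=2973, 50+=4232
Total after period 1: 1791 + 7200 + 5086 + 7136 + 2973 + 4232 = 28418

28418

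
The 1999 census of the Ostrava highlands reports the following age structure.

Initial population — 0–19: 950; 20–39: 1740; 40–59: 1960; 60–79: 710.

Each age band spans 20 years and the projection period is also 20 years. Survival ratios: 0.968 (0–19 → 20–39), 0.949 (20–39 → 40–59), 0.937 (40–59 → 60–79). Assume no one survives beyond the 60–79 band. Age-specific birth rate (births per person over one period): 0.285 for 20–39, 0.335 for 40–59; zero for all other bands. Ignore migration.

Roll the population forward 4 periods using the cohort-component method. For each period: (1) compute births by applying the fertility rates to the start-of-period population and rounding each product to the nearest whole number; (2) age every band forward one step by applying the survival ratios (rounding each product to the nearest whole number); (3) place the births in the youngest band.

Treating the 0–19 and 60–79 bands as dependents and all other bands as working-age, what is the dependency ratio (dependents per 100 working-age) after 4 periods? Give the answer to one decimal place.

117.4

Call the groups 1 to 4, youngest first.
After projecting period 1:
Births: 1740 × 0.285 = 496, 1960 × 0.335 = 657 ⇒ total 1153
Group 2: 950 × 0.968 = 920
Group 3: 1740 × 0.949 = 1651
Group 4: 1960 × 0.937 = 1837
Population now: 0–19=1153, 20–39=920, 40–59=1651, 60–79=1837
After projecting period 2:
Births: 920 × 0.285 = 262, 1651 × 0.335 = 553 ⇒ total 815
Group 2: 1153 × 0.968 = 1116
Group 3: 920 × 0.949 = 873
Group 4: 1651 × 0.937 = 1547
Population now: 0–19=815, 20–39=1116, 40–59=873, 60–79=1547
After projecting period 3:
Births: 1116 × 0.285 = 318, 873 × 0.335 = 292 ⇒ total 610
Group 2: 815 × 0.968 = 789
Group 3: 1116 × 0.949 = 1059
Group 4: 873 × 0.937 = 818
Population now: 0–19=610, 20–39=789, 40–59=1059, 60–79=818
After projecting period 4:
Births: 789 × 0.285 = 225, 1059 × 0.335 = 355 ⇒ total 580
Group 2: 610 × 0.968 = 590
Group 3: 789 × 0.949 = 749
Group 4: 1059 × 0.937 = 992
Population now: 0–19=580, 20–39=590, 40–59=749, 60–79=992
Dependents (band 0–19 + band 60–79) = 580 + 992 = 1572; working-age = 1339; ratio = 1572/1339 × 100 = 117.4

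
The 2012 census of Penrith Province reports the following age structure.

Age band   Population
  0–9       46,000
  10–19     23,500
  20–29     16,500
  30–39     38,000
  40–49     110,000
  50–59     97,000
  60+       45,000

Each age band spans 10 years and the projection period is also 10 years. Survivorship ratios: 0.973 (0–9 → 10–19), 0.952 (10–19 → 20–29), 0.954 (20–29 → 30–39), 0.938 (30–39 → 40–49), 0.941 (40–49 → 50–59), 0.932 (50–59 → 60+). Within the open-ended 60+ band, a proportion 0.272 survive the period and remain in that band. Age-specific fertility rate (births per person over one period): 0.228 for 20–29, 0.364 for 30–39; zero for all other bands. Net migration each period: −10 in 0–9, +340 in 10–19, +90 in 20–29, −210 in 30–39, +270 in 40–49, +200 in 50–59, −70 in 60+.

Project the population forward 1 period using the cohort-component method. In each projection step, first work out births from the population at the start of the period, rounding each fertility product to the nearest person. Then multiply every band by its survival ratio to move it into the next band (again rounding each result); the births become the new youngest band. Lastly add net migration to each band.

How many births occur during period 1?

[period 1]
Births: 16500 * 0.228 = 3762 ; 38000 * 0.364 = 13832 — total 17594
10–19: 46000 * 0.973 = 44758
20–29: 23500 * 0.952 = 22372
30–39: 16500 * 0.954 = 15741
40–49: 38000 * 0.938 = 35644
50–59: 110000 * 0.941 = 103510
60+: 97000 * 0.932 + 45000 * 0.272 = 90404 + 12240 = 102644
Net migration: 0–9 − 10 → 17584; 10–19 + 340 → 45098; 20–29 + 90 → 22462; 30–39 − 210 → 15531; 40–49 + 270 → 35914; 50–59 + 200 → 103710; 60+ − 70 → 102574
→ [17584, 45098, 22462, 15531, 35914, 103710, 102574]

17594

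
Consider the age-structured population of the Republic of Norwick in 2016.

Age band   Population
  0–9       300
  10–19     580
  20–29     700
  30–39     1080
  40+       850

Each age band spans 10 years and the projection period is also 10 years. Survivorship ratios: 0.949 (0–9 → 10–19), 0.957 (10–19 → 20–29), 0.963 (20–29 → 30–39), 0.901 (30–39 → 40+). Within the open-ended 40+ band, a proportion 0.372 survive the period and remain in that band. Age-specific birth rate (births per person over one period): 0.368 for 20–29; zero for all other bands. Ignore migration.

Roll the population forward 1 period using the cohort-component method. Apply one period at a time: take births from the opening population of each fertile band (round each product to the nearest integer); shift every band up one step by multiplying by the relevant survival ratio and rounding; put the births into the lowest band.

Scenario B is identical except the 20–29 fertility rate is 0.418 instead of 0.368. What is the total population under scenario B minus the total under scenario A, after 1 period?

35

After projecting period 1:
Births: 700 * 0.368 = 258
10–19: 300 * 0.949 = 285
20–29: 580 * 0.957 = 555
30–39: 700 * 0.963 = 674
40+: 1080 * 0.901 + 850 * 0.372 = 973 + 316 = 1289
Giving 258 / 285 / 555 / 674 / 1289.
Scenario A total after 1 period: 3061
Scenario B projection —
After projecting period 1:
Births: 700 * 0.418 = 293
10–19: 300 * 0.949 = 285
20–29: 580 * 0.957 = 555
30–39: 700 * 0.963 = 674
40+: 1080 * 0.901 + 850 * 0.372 = 973 + 316 = 1289
Giving 293 / 285 / 555 / 674 / 1289.
Scenario B total after 1 period: 3096
Difference B − A = 3096 − 3061 = 35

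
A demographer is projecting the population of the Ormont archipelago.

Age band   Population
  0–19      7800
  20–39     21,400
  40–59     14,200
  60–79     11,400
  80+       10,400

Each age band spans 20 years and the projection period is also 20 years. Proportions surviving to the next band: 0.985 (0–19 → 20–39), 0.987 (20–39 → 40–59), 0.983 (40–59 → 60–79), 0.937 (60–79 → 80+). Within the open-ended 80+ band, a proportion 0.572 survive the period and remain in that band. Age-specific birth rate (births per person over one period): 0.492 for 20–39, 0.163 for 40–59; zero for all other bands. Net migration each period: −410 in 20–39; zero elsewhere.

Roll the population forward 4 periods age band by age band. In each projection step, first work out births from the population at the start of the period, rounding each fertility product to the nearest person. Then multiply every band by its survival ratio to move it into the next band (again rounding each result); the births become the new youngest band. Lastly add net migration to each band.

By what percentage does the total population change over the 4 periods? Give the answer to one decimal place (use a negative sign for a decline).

-15.2

Let band 1 be 0–19 through band 5 = 80+.
— Period 1 —
Births: 21400 × 0.492 = 10529 ; 14200 × 0.163 = 2315 → 12844
Band 2: 7800 × 0.985 = 7683
Band 3: 21400 × 0.987 = 21122
Band 4: 14200 × 0.983 = 13959
Band 5: 11400 × 0.937 + 10400 × 0.572 = 10682 + 5949 = 16631
Net migration: Band 2 − 410 → 7273
Giving 12844 / 7273 / 21122 / 13959 / 16631.
— Period 2 —
Births: 7273 × 0.492 = 3578 ; 21122 × 0.163 = 3443 → 7021
Band 2: 12844 × 0.985 = 12651
Band 3: 7273 × 0.987 = 7178
Band 4: 21122 × 0.983 = 20763
Band 5: 13959 × 0.937 + 16631 × 0.572 = 13080 + 9513 = 22593
Net migration: Band 2 − 410 → 12241
Giving 7021 / 12241 / 7178 / 20763 / 22593.
— Period 3 —
Births: 12241 × 0.492 = 6023 ; 7178 × 0.163 = 1170 → 7193
Band 2: 7021 × 0.985 = 6916
Band 3: 12241 × 0.987 = 12082
Band 4: 7178 × 0.983 = 7056
Band 5: 20763 × 0.937 + 22593 × 0.572 = 19455 + 12923 = 32378
Net migration: Band 2 − 410 → 6506
Giving 7193 / 6506 / 12082 / 7056 / 32378.
— Period 4 —
Births: 6506 × 0.492 = 3201 ; 12082 × 0.163 = 1969 → 5170
Band 2: 7193 × 0.985 = 7085
Band 3: 6506 × 0.987 = 6421
Band 4: 12082 × 0.983 = 11877
Band 5: 7056 × 0.937 + 32378 × 0.572 = 6611 + 18520 = 25131
Net migration: Band 2 − 410 → 6675
Giving 5170 / 6675 / 6421 / 11877 / 25131.
Total: 65200 → 55274; change = -9926; percentage change = -15.2%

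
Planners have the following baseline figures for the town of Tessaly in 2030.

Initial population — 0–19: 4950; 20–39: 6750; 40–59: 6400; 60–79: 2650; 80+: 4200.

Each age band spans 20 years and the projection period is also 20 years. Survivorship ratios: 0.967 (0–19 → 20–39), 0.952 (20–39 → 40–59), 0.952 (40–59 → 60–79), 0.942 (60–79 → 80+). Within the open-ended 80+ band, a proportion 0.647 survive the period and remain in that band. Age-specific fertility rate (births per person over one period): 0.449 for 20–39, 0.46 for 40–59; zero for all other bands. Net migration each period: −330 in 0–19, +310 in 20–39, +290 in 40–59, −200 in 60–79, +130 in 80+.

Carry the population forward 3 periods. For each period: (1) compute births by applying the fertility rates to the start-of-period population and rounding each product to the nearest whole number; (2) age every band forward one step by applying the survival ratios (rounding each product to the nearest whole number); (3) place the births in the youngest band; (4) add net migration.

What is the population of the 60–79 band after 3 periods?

4695

Let band 1 be 0–19 through band 5 = 80+.
Period 1.
Births: 6750 * 0.449 = 3031  |  6400 * 0.46 = 2944 ⇒ total 5975
Band 2: 4950 * 0.967 = 4787
Band 3: 6750 * 0.952 = 6426
Band 4: 6400 * 0.952 = 6093
Band 5: 2650 * 0.942 + 4200 * 0.647 = 2496 + 2717 = 5213
Net migration: Band 1 − 330 → 5645; Band 2 + 310 → 5097; Band 3 + 290 → 6716; Band 4 − 200 → 5893; Band 5 + 130 → 5343
Giving 5645 / 5097 / 6716 / 5893 / 5343.
Period 2.
Births: 5097 * 0.449 = 2289  |  6716 * 0.46 = 3089 ⇒ total 5378
Band 2: 5645 * 0.967 = 5459
Band 3: 5097 * 0.952 = 4852
Band 4: 6716 * 0.952 = 6394
Band 5: 5893 * 0.942 + 5343 * 0.647 = 5551 + 3457 = 9008
Net migration: Band 1 − 330 → 5048; Band 2 + 310 → 5769; Band 3 + 290 → 5142; Band 4 − 200 → 6194; Band 5 + 130 → 9138
Giving 5048 / 5769 / 5142 / 6194 / 9138.
Period 3.
Births: 5769 * 0.449 = 2590  |  5142 * 0.46 = 2365 ⇒ total 4955
Band 2: 5048 * 0.967 = 4881
Band 3: 5769 * 0.952 = 5492
Band 4: 5142 * 0.952 = 4895
Band 5: 6194 * 0.942 + 9138 * 0.647 = 5835 + 5912 = 11747
Net migration: Band 1 − 330 → 4625; Band 2 + 310 → 5191; Band 3 + 290 → 5782; Band 4 − 200 → 4695; Band 5 + 130 → 11877
Giving 4625 / 5191 / 5782 / 4695 / 11877.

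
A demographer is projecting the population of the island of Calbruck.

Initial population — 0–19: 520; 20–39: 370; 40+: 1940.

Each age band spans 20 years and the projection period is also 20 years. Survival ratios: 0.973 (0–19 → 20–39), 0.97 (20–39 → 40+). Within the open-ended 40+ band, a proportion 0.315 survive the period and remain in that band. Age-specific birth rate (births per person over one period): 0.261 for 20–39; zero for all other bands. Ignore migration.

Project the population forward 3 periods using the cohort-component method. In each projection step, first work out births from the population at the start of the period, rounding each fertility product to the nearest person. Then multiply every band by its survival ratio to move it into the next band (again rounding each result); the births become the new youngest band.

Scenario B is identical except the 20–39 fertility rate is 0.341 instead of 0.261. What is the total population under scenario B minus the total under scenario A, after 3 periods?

85

Numbering the groups 1..3 from youngest to oldest:
[period 1]
Births: 370 × 0.261 = 97
Group 2: 520 × 0.973 = 506
Group 3: 370 × 0.97 + 1940 × 0.315 = 359 + 611 = 970
Population now: 0–19=97, 20–39=506, 40+=970
[period 2]
Births: 506 × 0.261 = 132
Group 2: 97 × 0.973 = 94
Group 3: 506 × 0.97 + 970 × 0.315 = 491 + 306 = 797
Population now: 0–19=132, 20–39=94, 40+=797
[period 3]
Births: 94 × 0.261 = 25
Group 2: 132 × 0.973 = 128
Group 3: 94 × 0.97 + 797 × 0.315 = 91 + 251 = 342
Population now: 0–19=25, 20–39=128, 40+=342
Scenario A total after 3 periods: 495
Scenario B projection —
[period 1]
Births: 370 × 0.341 = 126
Group 2: 520 × 0.973 = 506
Group 3: 370 × 0.97 + 1940 × 0.315 = 359 + 611 = 970
Population now: 0–19=126, 20–39=506, 40+=970
[period 2]
Births: 506 × 0.341 = 173
Group 2: 126 × 0.973 = 123
Group 3: 506 × 0.97 + 970 × 0.315 = 491 + 306 = 797
Population now: 0–19=173, 20–39=123, 40+=797
[period 3]
Births: 123 × 0.341 = 42
Group 2: 173 × 0.973 = 168
Group 3: 123 × 0.97 + 797 × 0.315 = 119 + 251 = 370
Population now: 0–19=42, 20–39=168, 40+=370
Scenario B total after 3 periods: 580
Difference B − A = 580 − 495 = 85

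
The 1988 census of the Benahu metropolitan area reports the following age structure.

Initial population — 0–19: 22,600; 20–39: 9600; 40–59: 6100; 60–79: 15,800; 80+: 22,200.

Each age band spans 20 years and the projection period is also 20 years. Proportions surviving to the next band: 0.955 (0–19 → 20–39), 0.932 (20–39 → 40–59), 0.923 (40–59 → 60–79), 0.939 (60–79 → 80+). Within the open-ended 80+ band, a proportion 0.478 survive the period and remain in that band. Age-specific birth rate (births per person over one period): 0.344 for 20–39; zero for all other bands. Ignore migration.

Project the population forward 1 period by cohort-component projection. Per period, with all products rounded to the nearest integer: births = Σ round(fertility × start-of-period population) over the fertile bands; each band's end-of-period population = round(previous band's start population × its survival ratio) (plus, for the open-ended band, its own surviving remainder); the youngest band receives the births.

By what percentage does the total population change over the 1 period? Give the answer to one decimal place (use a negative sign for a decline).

(Bands numbered youngest = 1 to oldest = 5.)
[period 1]
Births: 9600 × 0.344 = 3302
Band 2: 22600 × 0.955 = 21583
Band 3: 9600 × 0.932 = 8947
Band 4: 6100 × 0.923 = 5630
Band 5: 15800 × 0.939 + 22200 × 0.478 = 14836 + 10612 = 25448
End of period: [3302, 21583, 8947, 5630, 25448]
Total: 76300 → 64910; change = -11390; percentage change = -14.9%

-14.9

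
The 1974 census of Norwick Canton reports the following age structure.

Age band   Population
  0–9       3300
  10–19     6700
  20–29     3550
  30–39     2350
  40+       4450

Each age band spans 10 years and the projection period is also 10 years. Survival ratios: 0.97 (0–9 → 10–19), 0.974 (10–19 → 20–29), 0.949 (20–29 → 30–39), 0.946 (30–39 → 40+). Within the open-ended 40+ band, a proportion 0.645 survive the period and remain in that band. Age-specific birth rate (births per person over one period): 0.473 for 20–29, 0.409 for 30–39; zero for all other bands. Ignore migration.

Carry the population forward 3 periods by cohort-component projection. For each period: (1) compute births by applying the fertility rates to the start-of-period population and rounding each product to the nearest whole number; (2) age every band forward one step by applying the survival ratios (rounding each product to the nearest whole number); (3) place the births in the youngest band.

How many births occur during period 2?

After projecting period 1:
Births: 3550 × 0.473 = 1679, 2350 × 0.409 = 961 — total 2640
10–19: 3300 × 0.97 = 3201
20–29: 6700 × 0.974 = 6526
30–39: 3550 × 0.949 = 3369
40+: 2350 × 0.946 + 4450 × 0.645 = 2223 + 2870 = 5093
End of period: [2640, 3201, 6526, 3369, 5093]
After projecting period 2:
Births: 6526 × 0.473 = 3087, 3369 × 0.409 = 1378 — total 4465
10–19: 2640 × 0.97 = 2561
20–29: 3201 × 0.974 = 3118
30–39: 6526 × 0.949 = 6193
40+: 3369 × 0.946 + 5093 × 0.645 = 3187 + 3285 = 6472
End of period: [4465, 2561, 3118, 6193, 6472]

4465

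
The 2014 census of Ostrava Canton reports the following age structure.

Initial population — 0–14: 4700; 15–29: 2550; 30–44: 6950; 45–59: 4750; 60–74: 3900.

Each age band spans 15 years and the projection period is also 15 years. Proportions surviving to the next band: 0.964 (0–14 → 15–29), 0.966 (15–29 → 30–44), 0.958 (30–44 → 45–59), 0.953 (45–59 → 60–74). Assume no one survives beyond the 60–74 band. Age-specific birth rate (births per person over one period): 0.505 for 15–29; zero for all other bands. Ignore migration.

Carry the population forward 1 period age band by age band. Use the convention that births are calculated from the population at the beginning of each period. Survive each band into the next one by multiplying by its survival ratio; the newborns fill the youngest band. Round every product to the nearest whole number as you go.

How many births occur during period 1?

1288

Period 1:
Births: 2550 × 0.505 = 1288
15–29: 4700 × 0.964 = 4531
30–44: 2550 × 0.966 = 2463
45–59: 6950 × 0.958 = 6658
60–74: 4750 × 0.953 = 4527
End of period: [1288, 4531, 2463, 6658, 4527]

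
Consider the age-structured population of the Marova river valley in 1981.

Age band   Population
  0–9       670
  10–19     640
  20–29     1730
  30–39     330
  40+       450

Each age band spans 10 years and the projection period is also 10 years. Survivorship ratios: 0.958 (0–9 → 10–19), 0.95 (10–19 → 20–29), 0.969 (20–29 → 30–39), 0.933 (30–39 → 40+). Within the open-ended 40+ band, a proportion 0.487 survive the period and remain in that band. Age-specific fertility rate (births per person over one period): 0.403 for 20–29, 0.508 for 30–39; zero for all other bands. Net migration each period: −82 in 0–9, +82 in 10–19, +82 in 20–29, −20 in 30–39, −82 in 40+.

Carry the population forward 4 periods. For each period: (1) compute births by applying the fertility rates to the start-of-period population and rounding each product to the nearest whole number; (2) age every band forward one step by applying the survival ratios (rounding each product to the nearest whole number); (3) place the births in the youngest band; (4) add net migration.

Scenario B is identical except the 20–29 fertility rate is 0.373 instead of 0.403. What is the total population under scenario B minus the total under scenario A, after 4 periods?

-130

Period 1.
Births: 1730 * 0.403 = 697  |  330 * 0.508 = 168 ⇒ total 865
10–19: 670 * 0.958 = 642
20–29: 640 * 0.95 = 608
30–39: 1730 * 0.969 = 1676
40+: 330 * 0.933 + 450 * 0.487 = 308 + 219 = 527
Net migration: 0–9 − 82 → 783; 10–19 + 82 → 724; 20–29 + 82 → 690; 30–39 − 20 → 1656; 40+ − 82 → 445
End of period: [783, 724, 690, 1656, 445]
Period 2.
Births: 690 * 0.403 = 278  |  1656 * 0.508 = 841 ⇒ total 1119
10–19: 783 * 0.958 = 750
20–29: 724 * 0.95 = 688
30–39: 690 * 0.969 = 669
40+: 1656 * 0.933 + 445 * 0.487 = 1545 + 217 = 1762
Net migration: 0–9 − 82 → 1037; 10–19 + 82 → 832; 20–29 + 82 → 770; 30–39 − 20 → 649; 40+ − 82 → 1680
End of period: [1037, 832, 770, 649, 1680]
Period 3.
Births: 770 * 0.403 = 310  |  649 * 0.508 = 330 ⇒ total 640
10–19: 1037 * 0.958 = 993
20–29: 832 * 0.95 = 790
30–39: 770 * 0.969 = 746
40+: 649 * 0.933 + 1680 * 0.487 = 606 + 818 = 1424
Net migration: 0–9 − 82 → 558; 10–19 + 82 → 1075; 20–29 + 82 → 872; 30–39 − 20 → 726; 40+ − 82 → 1342
End of period: [558, 1075, 872, 726, 1342]
Period 4.
Births: 872 * 0.403 = 351  |  726 * 0.508 = 369 ⇒ total 720
10–19: 558 * 0.958 = 535
20–29: 1075 * 0.95 = 1021
30–39: 872 * 0.969 = 845
40+: 726 * 0.933 + 1342 * 0.487 = 677 + 654 = 1331
Net migration: 0–9 − 82 → 638; 10–19 + 82 → 617; 20–29 + 82 → 1103; 30–39 − 20 → 825; 40+ − 82 → 1249
End of period: [638, 617, 1103, 825, 1249]
Scenario A total after 4 periods: 4432
Scenario B projection —
Period 1.
Births: 1730 * 0.373 = 645  |  330 * 0.508 = 168 ⇒ total 813
10–19: 670 * 0.958 = 642
20–29: 640 * 0.95 = 608
30–39: 1730 * 0.969 = 1676
40+: 330 * 0.933 + 450 * 0.487 = 308 + 219 = 527
Net migration: 0–9 − 82 → 731; 10–19 + 82 → 724; 20–29 + 82 → 690; 30–39 − 20 → 1656; 40+ − 82 → 445
End of period: [731, 724, 690, 1656, 445]
Period 2.
Births: 690 * 0.373 = 257  |  1656 * 0.508 = 841 ⇒ total 1098
10–19: 731 * 0.958 = 700
20–29: 724 * 0.95 = 688
30–39: 690 * 0.969 = 669
40+: 1656 * 0.933 + 445 * 0.487 = 1545 + 217 = 1762
Net migration: 0–9 − 82 → 1016; 10–19 + 82 → 782; 20–29 + 82 → 770; 30–39 − 20 → 649; 40+ − 82 → 1680
End of period: [1016, 782, 770, 649, 1680]
Period 3.
Births: 770 * 0.373 = 287  |  649 * 0.508 = 330 ⇒ total 617
10–19: 1016 * 0.958 = 973
20–29: 782 * 0.95 = 743
30–39: 770 * 0.969 = 746
40+: 649 * 0.933 + 1680 * 0.487 = 606 + 818 = 1424
Net migration: 0–9 − 82 → 535; 10–19 + 82 → 1055; 20–29 + 82 → 825; 30–39 − 20 → 726; 40+ − 82 → 1342
End of period: [535, 1055, 825, 726, 1342]
Period 4.
Births: 825 * 0.373 = 308  |  726 * 0.508 = 369 ⇒ total 677
10–19: 535 * 0.958 = 513
20–29: 1055 * 0.95 = 1002
30–39: 825 * 0.969 = 799
40+: 726 * 0.933 + 1342 * 0.487 = 677 + 654 = 1331
Net migration: 0–9 − 82 → 595; 10–19 + 82 → 595; 20–29 + 82 → 1084; 30–39 − 20 → 779; 40+ − 82 → 1249
End of period: [595, 595, 1084, 779, 1249]
Scenario B total after 4 periods: 4302
Difference B − A = 4302 − 4432 = -130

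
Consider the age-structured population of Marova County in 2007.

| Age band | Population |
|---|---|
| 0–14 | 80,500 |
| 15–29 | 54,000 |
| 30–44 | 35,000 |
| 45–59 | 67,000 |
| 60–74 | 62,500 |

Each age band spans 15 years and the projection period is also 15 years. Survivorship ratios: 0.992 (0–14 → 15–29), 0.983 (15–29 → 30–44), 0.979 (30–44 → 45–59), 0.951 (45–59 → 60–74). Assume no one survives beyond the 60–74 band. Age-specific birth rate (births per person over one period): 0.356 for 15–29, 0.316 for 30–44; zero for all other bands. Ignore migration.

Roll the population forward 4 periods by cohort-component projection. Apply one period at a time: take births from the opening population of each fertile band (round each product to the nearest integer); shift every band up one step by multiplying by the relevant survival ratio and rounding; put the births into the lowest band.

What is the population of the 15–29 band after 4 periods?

[period 1]
Births: 54000 × 0.356 = 19224  |  35000 × 0.316 = 11060 ⇒ total 30284
15–29: 80500 × 0.992 = 79856
30–44: 54000 × 0.983 = 53082
45–59: 35000 × 0.979 = 34265
60–74: 67000 × 0.951 = 63717
Population now: 0–14=30284, 15–29=79856, 30–44=53082, 45–59=34265, 60–74=63717
[period 2]
Births: 79856 × 0.356 = 28429  |  53082 × 0.316 = 16774 ⇒ total 45203
15–29: 30284 × 0.992 = 30042
30–44: 79856 × 0.983 = 78498
45–59: 53082 × 0.979 = 51967
60–74: 34265 × 0.951 = 32586
Population now: 0–14=45203, 15–29=30042, 30–44=78498, 45–59=51967, 60–74=32586
[period 3]
Births: 30042 × 0.356 = 10695  |  78498 × 0.316 = 24805 ⇒ total 35500
15–29: 45203 × 0.992 = 44841
30–44: 30042 × 0.983 = 29531
45–59: 78498 × 0.979 = 76850
60–74: 51967 × 0.951 = 49421
Population now: 0–14=35500, 15–29=44841, 30–44=29531, 45–59=76850, 60–74=49421
[period 4]
Births: 44841 × 0.356 = 15963  |  29531 × 0.316 = 9332 ⇒ total 25295
15–29: 35500 × 0.992 = 35216
30–44: 44841 × 0.983 = 44079
45–59: 29531 × 0.979 = 28911
60–74: 76850 × 0.951 = 73084
Population now: 0–14=25295, 15–29=35216, 30–44=44079, 45–59=28911, 60–74=73084

35216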